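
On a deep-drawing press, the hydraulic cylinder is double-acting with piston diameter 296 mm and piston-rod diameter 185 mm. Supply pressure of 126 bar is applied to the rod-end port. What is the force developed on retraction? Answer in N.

Rod-side annular area A_ann = π/4 × (296² − 185²) = 41930 mm^2
On retraction the pressure acts on the annular area (bore minus rod).
F = P × A_ann

F ≈ 5.28e5 N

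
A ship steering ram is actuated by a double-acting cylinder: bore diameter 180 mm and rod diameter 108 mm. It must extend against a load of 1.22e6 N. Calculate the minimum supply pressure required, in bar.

Cap-side area A_cap = π/4 × (180 mm)² = 25450 mm^2
P = F / A = 1.22e6 N / A

P ≈ 479 bar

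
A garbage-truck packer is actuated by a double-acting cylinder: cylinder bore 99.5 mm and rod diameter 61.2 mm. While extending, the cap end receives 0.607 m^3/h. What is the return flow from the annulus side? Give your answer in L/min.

Cap-side area A_cap = π/4 × (99.5 mm)² = 7776 mm^2
Rod-side annular area A_ann = π/4 × (99.5² − 61.2²) = 4834 mm^2
Piston speed v = Q_in/A_cap; rod-end outflow Q_out = v × A_ann = Q_in × A_ann/A_cap.

Q_out ≈ 6.29 L/min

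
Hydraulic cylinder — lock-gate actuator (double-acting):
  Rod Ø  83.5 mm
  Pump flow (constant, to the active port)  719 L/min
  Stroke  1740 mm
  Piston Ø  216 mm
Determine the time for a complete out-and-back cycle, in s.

t ≈ 9.85 s

Cap-side area A_cap = π/4 × (216 mm)² = 36640 mm^2
Rod-side annular area A_ann = π/4 × (216² − 83.5²) = 31170 mm^2
t_ext = A_cap·L/Q = 5.321 s
t_ret = A_ann·L/Q = 4.526 s
t_cycle = t_ext + t_ret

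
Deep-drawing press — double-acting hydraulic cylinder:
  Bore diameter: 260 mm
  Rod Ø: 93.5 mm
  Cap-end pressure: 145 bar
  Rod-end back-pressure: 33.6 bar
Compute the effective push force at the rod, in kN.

F ≈ 615 kN

Cap-side area A_cap = π/4 × (260 mm)² = 53090 mm^2
Rod-side annular area A_ann = π/4 × (260² − 93.5²) = 46230 mm^2
Net thrust = P_cap·A_cap − P_rod·A_ann = 769.8 kN − 155.3 kN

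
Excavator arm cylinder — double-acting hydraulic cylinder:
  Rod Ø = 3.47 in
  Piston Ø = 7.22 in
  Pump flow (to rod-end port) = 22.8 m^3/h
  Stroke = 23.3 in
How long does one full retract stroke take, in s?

t ≈ 1.90 s

Rod-side annular area A_ann = π/4 × (7.22² − 3.47²) = 31.48 in^2
Swept volume V = A × L; t = V / Q = A·L / Q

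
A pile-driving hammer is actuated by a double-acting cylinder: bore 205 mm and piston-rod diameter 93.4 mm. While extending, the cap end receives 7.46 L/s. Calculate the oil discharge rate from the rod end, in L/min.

Q_out ≈ 355 L/min

Cap-side area A_cap = π/4 × (205 mm)² = 33010 mm^2
Rod-side annular area A_ann = π/4 × (205² − 93.4²) = 26150 mm^2
Piston speed v = Q_in/A_cap; rod-end outflow Q_out = v × A_ann = Q_in × A_ann/A_cap.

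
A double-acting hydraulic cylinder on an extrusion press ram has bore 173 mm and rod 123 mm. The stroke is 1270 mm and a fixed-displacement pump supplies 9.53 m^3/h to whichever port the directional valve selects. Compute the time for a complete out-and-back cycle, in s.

Cap-side area A_cap = π/4 × (173 mm)² = 23510 mm^2
Rod-side annular area A_ann = π/4 × (173² − 123²) = 11620 mm^2
t_ext = A_cap·L/Q = 11.28 s
t_ret = A_ann·L/Q = 5.577 s
t_cycle = t_ext + t_ret

t ≈ 16.9 s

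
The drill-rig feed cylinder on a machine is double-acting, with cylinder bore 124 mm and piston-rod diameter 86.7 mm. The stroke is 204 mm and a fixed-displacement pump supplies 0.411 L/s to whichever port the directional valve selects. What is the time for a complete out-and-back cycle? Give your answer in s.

t ≈ 9.06 s

Cap-side area A_cap = π/4 × (124 mm)² = 12080 mm^2
Rod-side annular area A_ann = π/4 × (124² − 86.7²) = 6173 mm^2
t_ext = A_cap·L/Q = 5.994 s
t_ret = A_ann·L/Q = 3.064 s
t_cycle = t_ext + t_ret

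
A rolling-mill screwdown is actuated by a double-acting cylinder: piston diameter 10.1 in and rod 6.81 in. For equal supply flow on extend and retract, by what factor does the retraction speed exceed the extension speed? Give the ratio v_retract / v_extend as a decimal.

v_ret/v_ext ≈ 1.83

Cap-side area A_cap = π/4 × (10.1 in)² = 80.12 in^2
Rod-side annular area A_ann = π/4 × (10.1² − 6.81²) = 43.69 in^2
For equal Q, v ∝ 1/A, so v_ret/v_ext = A_cap/A_ann.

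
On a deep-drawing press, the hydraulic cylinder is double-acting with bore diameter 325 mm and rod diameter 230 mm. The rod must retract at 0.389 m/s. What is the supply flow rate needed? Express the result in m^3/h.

Rod-side annular area A_ann = π/4 × (325² − 230²) = 41410 mm^2
Q = A × v

Q ≈ 58.0 m^3/h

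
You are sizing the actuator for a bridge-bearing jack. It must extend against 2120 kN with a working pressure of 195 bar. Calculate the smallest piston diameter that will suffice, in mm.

D ≈ 372 mm

Extension force acts on the full piston face: F = P × (π/4)D².
D = √(4F / (πP)) = √(4 × 2120 kN / (π × 195 bar))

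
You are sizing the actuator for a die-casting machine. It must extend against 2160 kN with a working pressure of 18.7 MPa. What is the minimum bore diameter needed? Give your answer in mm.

Extension force acts on the full piston face: F = P × (π/4)D².
D = √(4F / (πP)) = √(4 × 2160 kN / (π × 18.7 MPa))

D ≈ 383 mm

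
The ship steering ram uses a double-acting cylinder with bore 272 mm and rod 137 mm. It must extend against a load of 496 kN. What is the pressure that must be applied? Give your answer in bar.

Cap-side area A_cap = π/4 × (272 mm)² = 58110 mm^2
P = F / A = 496 kN / A

P ≈ 85.4 bar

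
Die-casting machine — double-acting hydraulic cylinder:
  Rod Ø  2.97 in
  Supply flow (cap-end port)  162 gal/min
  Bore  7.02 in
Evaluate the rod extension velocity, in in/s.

Cap-side area A_cap = π/4 × (7.02 in)² = 38.70 in^2
v = Q / A

v ≈ 16.1 in/s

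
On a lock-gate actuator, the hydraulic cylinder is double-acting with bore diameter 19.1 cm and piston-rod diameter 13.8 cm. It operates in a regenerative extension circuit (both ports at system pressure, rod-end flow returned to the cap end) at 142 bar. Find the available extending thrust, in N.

F ≈ 2.12e5 N

With equal pressure on both faces, forces on the annular region cancel; the net push is pressure × rod cross-section.
Rod cross-section A_rod = π/4 × (13.8 cm)² = 149.6 cm^2
F = P × A_rod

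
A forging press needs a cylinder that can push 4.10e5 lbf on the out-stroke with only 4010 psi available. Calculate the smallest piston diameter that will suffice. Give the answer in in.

Extension force acts on the full piston face: F = P × (π/4)D².
D = √(4F / (πP)) = √(4 × 4.10e5 lbf / (π × 4010 psi))

D ≈ 11.4 in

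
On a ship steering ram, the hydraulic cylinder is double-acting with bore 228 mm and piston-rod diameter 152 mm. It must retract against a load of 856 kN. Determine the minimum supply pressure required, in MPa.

P ≈ 37.7 MPa

Rod-side annular area A_ann = π/4 × (228² − 152²) = 22680 mm^2
Retraction: pressure acts on the annular area.
P = F / A = 856 kN / A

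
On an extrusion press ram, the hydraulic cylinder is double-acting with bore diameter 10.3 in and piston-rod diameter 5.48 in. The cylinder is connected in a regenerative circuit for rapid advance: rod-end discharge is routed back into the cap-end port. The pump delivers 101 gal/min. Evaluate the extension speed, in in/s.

In regeneration the rod-end outflow joins the pump flow into the cap end, so the net volume the pump must supply per unit advance equals the rod cross-section area.
Rod cross-section A_rod = π/4 × (5.48 in)² = 23.59 in^2
v = Q_pump / A_rod

v ≈ 16.5 in/s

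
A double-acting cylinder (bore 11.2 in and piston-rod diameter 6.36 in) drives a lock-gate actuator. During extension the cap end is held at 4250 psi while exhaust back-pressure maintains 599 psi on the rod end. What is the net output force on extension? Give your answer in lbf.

F ≈ 3.79e5 lbf

Cap-side area A_cap = π/4 × (11.2 in)² = 98.52 in^2
Rod-side annular area A_ann = π/4 × (11.2² − 6.36²) = 66.75 in^2
Net thrust = P_cap·A_cap − P_rod·A_ann = 4.187e5 lbf − 39980 lbf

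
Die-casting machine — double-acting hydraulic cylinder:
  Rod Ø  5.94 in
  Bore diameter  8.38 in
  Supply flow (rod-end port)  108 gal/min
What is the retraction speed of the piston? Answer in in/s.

v ≈ 15.2 in/s

Rod-side annular area A_ann = π/4 × (8.38² − 5.94²) = 27.44 in^2
Flow into the rod-end port fills the annular volume.
v = Q / A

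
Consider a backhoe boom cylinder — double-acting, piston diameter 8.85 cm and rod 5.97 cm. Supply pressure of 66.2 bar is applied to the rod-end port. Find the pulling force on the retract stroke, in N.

Rod-side annular area A_ann = π/4 × (8.85² − 5.97²) = 33.52 cm^2
On retraction the pressure acts on the annular area (bore minus rod).
F = P × A_ann

F ≈ 22200 N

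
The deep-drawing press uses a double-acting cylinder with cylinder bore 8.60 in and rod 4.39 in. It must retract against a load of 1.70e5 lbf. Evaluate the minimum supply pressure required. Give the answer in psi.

Rod-side annular area A_ann = π/4 × (8.60² − 4.39²) = 42.95 in^2
Retraction: pressure acts on the annular area.
P = F / A = 1.70e5 lbf / A

P ≈ 3960 psi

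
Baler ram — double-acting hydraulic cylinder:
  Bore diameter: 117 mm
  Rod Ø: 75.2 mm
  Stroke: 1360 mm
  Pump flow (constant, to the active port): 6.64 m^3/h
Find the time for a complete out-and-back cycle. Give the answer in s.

Cap-side area A_cap = π/4 × (117 mm)² = 10750 mm^2
Rod-side annular area A_ann = π/4 × (117² − 75.2²) = 6310 mm^2
t_ext = A_cap·L/Q = 7.927 s
t_ret = A_ann·L/Q = 4.653 s
t_cycle = t_ext + t_ret

t ≈ 12.6 s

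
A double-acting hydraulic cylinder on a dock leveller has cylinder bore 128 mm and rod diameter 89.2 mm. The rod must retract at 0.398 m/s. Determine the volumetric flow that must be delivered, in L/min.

Q ≈ 158 L/min

Rod-side annular area A_ann = π/4 × (128² − 89.2²) = 6619 mm^2
Q = A × v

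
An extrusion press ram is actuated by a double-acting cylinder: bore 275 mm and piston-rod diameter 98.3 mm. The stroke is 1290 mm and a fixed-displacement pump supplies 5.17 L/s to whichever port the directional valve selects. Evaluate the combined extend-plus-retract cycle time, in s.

Cap-side area A_cap = π/4 × (275 mm)² = 59400 mm^2
Rod-side annular area A_ann = π/4 × (275² − 98.3²) = 51810 mm^2
t_ext = A_cap·L/Q = 14.82 s
t_ret = A_ann·L/Q = 12.93 s
t_cycle = t_ext + t_ret

t ≈ 27.7 s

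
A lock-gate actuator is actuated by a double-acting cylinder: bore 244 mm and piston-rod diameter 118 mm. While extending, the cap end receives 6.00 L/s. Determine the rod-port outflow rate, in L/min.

Cap-side area A_cap = π/4 × (244 mm)² = 46760 mm^2
Rod-side annular area A_ann = π/4 × (244² − 118²) = 35820 mm^2
Piston speed v = Q_in/A_cap; rod-end outflow Q_out = v × A_ann = Q_in × A_ann/A_cap.

Q_out ≈ 276 L/min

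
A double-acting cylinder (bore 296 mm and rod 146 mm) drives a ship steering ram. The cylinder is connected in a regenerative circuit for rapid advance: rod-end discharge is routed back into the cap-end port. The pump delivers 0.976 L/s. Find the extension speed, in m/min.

In regeneration the rod-end outflow joins the pump flow into the cap end, so the net volume the pump must supply per unit advance equals the rod cross-section area.
Rod cross-section A_rod = π/4 × (146 mm)² = 16740 mm^2
v = Q_pump / A_rod

v ≈ 3.50 m/min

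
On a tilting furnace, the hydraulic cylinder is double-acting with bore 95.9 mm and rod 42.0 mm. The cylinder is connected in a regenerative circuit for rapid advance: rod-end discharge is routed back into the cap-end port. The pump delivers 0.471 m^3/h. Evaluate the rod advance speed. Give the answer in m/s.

v ≈ 0.0944 m/s

In regeneration the rod-end outflow joins the pump flow into the cap end, so the net volume the pump must supply per unit advance equals the rod cross-section area.
Rod cross-section A_rod = π/4 × (42.0 mm)² = 1385 mm^2
v = Q_pump / A_rod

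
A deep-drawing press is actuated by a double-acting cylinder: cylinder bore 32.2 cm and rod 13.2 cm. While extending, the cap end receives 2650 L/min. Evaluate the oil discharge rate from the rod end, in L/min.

Q_out ≈ 2200 L/min

Cap-side area A_cap = π/4 × (32.2 cm)² = 814.3 cm^2
Rod-side annular area A_ann = π/4 × (32.2² − 13.2²) = 677.5 cm^2
Piston speed v = Q_in/A_cap; rod-end outflow Q_out = v × A_ann = Q_in × A_ann/A_cap.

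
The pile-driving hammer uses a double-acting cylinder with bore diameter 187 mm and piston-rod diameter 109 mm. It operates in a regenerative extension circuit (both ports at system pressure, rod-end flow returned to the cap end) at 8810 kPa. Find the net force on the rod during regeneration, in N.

With equal pressure on both faces, forces on the annular region cancel; the net push is pressure × rod cross-section.
Rod cross-section A_rod = π/4 × (109 mm)² = 9331 mm^2
F = P × A_rod

F ≈ 82200 N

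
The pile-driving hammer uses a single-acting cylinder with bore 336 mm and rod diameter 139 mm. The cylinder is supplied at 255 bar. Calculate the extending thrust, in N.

Cap-side area A_cap = π/4 × (336 mm)² = 88670 mm^2
F = P × A_cap = 255 bar × A_cap

F ≈ 2.26e6 N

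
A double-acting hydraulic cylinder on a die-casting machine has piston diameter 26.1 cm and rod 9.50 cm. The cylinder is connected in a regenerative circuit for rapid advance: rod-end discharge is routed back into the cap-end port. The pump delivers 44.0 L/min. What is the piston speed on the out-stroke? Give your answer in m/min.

In regeneration the rod-end outflow joins the pump flow into the cap end, so the net volume the pump must supply per unit advance equals the rod cross-section area.
Rod cross-section A_rod = π/4 × (9.50 cm)² = 70.88 cm^2
v = Q_pump / A_rod

v ≈ 6.21 m/min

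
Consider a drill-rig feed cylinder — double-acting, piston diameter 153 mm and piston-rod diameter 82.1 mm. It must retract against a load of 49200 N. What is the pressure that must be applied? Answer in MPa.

P ≈ 3.76 MPa

Rod-side annular area A_ann = π/4 × (153² − 82.1²) = 13090 mm^2
Retraction: pressure acts on the annular area.
P = F / A = 49200 N / A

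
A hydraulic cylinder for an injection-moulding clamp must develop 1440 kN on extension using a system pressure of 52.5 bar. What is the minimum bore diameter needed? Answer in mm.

Extension force acts on the full piston face: F = P × (π/4)D².
D = √(4F / (πP)) = √(4 × 1440 kN / (π × 52.5 bar))

D ≈ 591 mm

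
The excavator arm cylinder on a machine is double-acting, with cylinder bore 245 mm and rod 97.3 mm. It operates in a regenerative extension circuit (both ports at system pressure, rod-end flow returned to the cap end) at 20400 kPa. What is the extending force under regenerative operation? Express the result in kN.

F ≈ 152 kN

With equal pressure on both faces, forces on the annular region cancel; the net push is pressure × rod cross-section.
Rod cross-section A_rod = π/4 × (97.3 mm)² = 7436 mm^2
F = P × A_rod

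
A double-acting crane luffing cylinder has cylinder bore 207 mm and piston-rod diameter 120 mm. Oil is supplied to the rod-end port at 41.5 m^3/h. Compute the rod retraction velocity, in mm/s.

v ≈ 516 mm/s

Rod-side annular area A_ann = π/4 × (207² − 120²) = 22340 mm^2
Flow into the rod-end port fills the annular volume.
v = Q / A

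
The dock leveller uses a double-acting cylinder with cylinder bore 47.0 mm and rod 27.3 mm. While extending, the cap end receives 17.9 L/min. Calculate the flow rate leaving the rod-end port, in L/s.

Q_out ≈ 0.198 L/s

Cap-side area A_cap = π/4 × (47.0 mm)² = 1735 mm^2
Rod-side annular area A_ann = π/4 × (47.0² − 27.3²) = 1150 mm^2
Piston speed v = Q_in/A_cap; rod-end outflow Q_out = v × A_ann = Q_in × A_ann/A_cap.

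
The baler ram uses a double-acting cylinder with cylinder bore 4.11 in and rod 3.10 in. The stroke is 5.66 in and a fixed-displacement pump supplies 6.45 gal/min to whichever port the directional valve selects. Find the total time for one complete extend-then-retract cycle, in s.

t ≈ 4.33 s

Cap-side area A_cap = π/4 × (4.11 in)² = 13.27 in^2
Rod-side annular area A_ann = π/4 × (4.11² − 3.10²) = 5.719 in^2
t_ext = A_cap·L/Q = 3.024 s
t_ret = A_ann·L/Q = 1.304 s
t_cycle = t_ext + t_ret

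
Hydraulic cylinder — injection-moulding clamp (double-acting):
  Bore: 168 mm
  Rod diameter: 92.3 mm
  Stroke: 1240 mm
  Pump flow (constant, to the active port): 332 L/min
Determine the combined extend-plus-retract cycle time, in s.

Cap-side area A_cap = π/4 × (168 mm)² = 22170 mm^2
Rod-side annular area A_ann = π/4 × (168² − 92.3²) = 15480 mm^2
t_ext = A_cap·L/Q = 4.968 s
t_ret = A_ann·L/Q = 3.468 s
t_cycle = t_ext + t_ret

t ≈ 8.44 s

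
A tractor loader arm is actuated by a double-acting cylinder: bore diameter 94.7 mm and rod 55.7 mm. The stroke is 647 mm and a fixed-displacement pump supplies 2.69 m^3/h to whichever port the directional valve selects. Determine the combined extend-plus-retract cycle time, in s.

t ≈ 10.1 s

Cap-side area A_cap = π/4 × (94.7 mm)² = 7044 mm^2
Rod-side annular area A_ann = π/4 × (94.7² − 55.7²) = 4607 mm^2
t_ext = A_cap·L/Q = 6.099 s
t_ret = A_ann·L/Q = 3.989 s
t_cycle = t_ext + t_ret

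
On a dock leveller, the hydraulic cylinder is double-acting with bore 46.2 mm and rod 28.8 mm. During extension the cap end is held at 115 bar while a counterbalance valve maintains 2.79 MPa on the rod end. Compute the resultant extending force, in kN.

F ≈ 16.4 kN

Cap-side area A_cap = π/4 × (46.2 mm)² = 1676 mm^2
Rod-side annular area A_ann = π/4 × (46.2² − 28.8²) = 1025 mm^2
Net thrust = P_cap·A_cap − P_rod·A_ann = 19.28 kN − 2.860 kN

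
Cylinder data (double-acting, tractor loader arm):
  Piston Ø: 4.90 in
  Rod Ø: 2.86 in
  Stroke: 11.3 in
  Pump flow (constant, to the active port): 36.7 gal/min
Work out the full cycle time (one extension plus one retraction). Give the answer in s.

Cap-side area A_cap = π/4 × (4.90 in)² = 18.86 in^2
Rod-side annular area A_ann = π/4 × (4.90² − 2.86²) = 12.43 in^2
t_ext = A_cap·L/Q = 1.508 s
t_ret = A_ann·L/Q = 0.9943 s
t_cycle = t_ext + t_ret

t ≈ 2.50 s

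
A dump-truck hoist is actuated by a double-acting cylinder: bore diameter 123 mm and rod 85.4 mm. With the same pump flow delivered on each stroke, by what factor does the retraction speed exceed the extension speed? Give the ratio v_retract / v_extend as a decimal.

Cap-side area A_cap = π/4 × (123 mm)² = 11880 mm^2
Rod-side annular area A_ann = π/4 × (123² − 85.4²) = 6154 mm^2
For equal Q, v ∝ 1/A, so v_ret/v_ext = A_cap/A_ann.

v_ret/v_ext ≈ 1.93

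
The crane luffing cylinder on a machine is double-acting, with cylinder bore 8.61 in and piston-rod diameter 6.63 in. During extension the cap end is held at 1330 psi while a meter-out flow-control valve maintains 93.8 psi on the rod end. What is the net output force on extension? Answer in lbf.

F ≈ 75200 lbf

Cap-side area A_cap = π/4 × (8.61 in)² = 58.22 in^2
Rod-side annular area A_ann = π/4 × (8.61² − 6.63²) = 23.70 in^2
Net thrust = P_cap·A_cap − P_rod·A_ann = 77440 lbf − 2223 lbf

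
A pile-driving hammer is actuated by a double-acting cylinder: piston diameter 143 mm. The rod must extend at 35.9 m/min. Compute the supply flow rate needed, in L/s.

Q ≈ 9.61 L/s

Cap-side area A_cap = π/4 × (143 mm)² = 16060 mm^2
Q = A × v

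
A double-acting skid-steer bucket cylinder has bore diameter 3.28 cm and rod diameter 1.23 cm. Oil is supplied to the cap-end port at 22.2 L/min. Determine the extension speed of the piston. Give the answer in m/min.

v ≈ 26.3 m/min

Cap-side area A_cap = π/4 × (3.28 cm)² = 8.450 cm^2
v = Q / A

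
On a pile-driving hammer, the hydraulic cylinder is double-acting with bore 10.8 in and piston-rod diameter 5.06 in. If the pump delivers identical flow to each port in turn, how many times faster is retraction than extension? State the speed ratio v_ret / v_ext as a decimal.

v_ret/v_ext ≈ 1.28

Cap-side area A_cap = π/4 × (10.8 in)² = 91.61 in^2
Rod-side annular area A_ann = π/4 × (10.8² − 5.06²) = 71.50 in^2
For equal Q, v ∝ 1/A, so v_ret/v_ext = A_cap/A_ann.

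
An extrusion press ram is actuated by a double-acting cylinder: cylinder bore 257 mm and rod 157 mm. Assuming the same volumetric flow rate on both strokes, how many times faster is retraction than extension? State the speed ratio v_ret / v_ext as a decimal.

Cap-side area A_cap = π/4 × (257 mm)² = 51870 mm^2
Rod-side annular area A_ann = π/4 × (257² − 157²) = 32520 mm^2
For equal Q, v ∝ 1/A, so v_ret/v_ext = A_cap/A_ann.

v_ret/v_ext ≈ 1.60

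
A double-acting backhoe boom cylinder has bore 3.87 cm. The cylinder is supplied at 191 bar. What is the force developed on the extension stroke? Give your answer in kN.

Cap-side area A_cap = π/4 × (3.87 cm)² = 11.76 cm^2
F = P × A_cap = 191 bar × A_cap

F ≈ 22.5 kN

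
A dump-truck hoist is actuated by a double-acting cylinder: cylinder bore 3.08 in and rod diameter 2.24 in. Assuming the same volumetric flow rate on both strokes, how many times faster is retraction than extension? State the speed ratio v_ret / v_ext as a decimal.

Cap-side area A_cap = π/4 × (3.08 in)² = 7.451 in^2
Rod-side annular area A_ann = π/4 × (3.08² − 2.24²) = 3.510 in^2
For equal Q, v ∝ 1/A, so v_ret/v_ext = A_cap/A_ann.

v_ret/v_ext ≈ 2.12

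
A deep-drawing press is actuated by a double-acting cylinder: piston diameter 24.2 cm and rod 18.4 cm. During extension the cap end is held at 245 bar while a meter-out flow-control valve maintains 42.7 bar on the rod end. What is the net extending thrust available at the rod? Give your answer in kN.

F ≈ 1040 kN

Cap-side area A_cap = π/4 × (24.2 cm)² = 460.0 cm^2
Rod-side annular area A_ann = π/4 × (24.2² − 18.4²) = 194.1 cm^2
Net thrust = P_cap·A_cap − P_rod·A_ann = 1127 kN − 82.86 kN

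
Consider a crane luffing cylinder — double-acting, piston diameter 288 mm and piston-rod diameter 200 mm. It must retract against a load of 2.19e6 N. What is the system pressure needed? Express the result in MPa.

Rod-side annular area A_ann = π/4 × (288² − 200²) = 33730 mm^2
Retraction: pressure acts on the annular area.
P = F / A = 2.19e6 N / A

P ≈ 64.9 MPa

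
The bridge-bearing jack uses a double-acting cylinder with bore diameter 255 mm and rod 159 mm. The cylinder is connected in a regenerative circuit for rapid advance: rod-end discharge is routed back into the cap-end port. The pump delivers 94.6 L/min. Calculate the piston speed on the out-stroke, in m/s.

v ≈ 0.0794 m/s

In regeneration the rod-end outflow joins the pump flow into the cap end, so the net volume the pump must supply per unit advance equals the rod cross-section area.
Rod cross-section A_rod = π/4 × (159 mm)² = 19860 mm^2
v = Q_pump / A_rod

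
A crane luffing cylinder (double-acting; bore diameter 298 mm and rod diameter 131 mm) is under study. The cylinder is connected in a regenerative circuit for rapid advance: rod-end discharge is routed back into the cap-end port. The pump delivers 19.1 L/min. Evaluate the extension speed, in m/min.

In regeneration the rod-end outflow joins the pump flow into the cap end, so the net volume the pump must supply per unit advance equals the rod cross-section area.
Rod cross-section A_rod = π/4 × (131 mm)² = 13480 mm^2
v = Q_pump / A_rod

v ≈ 1.42 m/min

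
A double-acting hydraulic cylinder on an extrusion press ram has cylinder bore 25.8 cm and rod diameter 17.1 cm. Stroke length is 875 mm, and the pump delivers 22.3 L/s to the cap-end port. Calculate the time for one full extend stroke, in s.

Cap-side area A_cap = π/4 × (25.8 cm)² = 522.8 cm^2
Swept volume V = A × L; t = V / Q = A·L / Q

t ≈ 2.05 s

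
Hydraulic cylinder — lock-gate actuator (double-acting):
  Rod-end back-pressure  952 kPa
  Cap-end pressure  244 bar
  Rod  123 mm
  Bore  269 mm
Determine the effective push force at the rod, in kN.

F ≈ 1340 kN

Cap-side area A_cap = π/4 × (269 mm)² = 56830 mm^2
Rod-side annular area A_ann = π/4 × (269² − 123²) = 44950 mm^2
Net thrust = P_cap·A_cap − P_rod·A_ann = 1387 kN − 42.79 kN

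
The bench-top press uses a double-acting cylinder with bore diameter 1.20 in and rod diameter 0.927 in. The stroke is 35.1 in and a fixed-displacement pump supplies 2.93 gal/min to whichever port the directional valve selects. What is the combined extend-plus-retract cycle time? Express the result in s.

t ≈ 4.94 s

Cap-side area A_cap = π/4 × (1.20 in)² = 1.131 in^2
Rod-side annular area A_ann = π/4 × (1.20² − 0.927²) = 0.4561 in^2
t_ext = A_cap·L/Q = 3.519 s
t_ret = A_ann·L/Q = 1.419 s
t_cycle = t_ext + t_ret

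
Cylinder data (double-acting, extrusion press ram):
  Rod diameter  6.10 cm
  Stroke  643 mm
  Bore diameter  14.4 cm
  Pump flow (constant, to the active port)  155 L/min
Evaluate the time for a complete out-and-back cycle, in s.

Cap-side area A_cap = π/4 × (14.4 cm)² = 162.9 cm^2
Rod-side annular area A_ann = π/4 × (14.4² − 6.10²) = 133.6 cm^2
t_ext = A_cap·L/Q = 4.054 s
t_ret = A_ann·L/Q = 3.326 s
t_cycle = t_ext + t_ret

t ≈ 7.38 s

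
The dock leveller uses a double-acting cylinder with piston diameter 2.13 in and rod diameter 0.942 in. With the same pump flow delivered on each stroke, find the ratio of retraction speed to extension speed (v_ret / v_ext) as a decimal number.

v_ret/v_ext ≈ 1.24

Cap-side area A_cap = π/4 × (2.13 in)² = 3.563 in^2
Rod-side annular area A_ann = π/4 × (2.13² − 0.942²) = 2.866 in^2
For equal Q, v ∝ 1/A, so v_ret/v_ext = A_cap/A_ann.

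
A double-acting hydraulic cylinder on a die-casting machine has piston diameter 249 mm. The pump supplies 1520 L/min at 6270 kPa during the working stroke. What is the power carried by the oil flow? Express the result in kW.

W ≈ 159 kW

Hydraulic power = P × Q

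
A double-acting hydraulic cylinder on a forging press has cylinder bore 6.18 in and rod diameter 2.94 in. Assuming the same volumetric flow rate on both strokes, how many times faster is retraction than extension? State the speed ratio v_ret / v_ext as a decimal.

v_ret/v_ext ≈ 1.29

Cap-side area A_cap = π/4 × (6.18 in)² = 30.00 in^2
Rod-side annular area A_ann = π/4 × (6.18² − 2.94²) = 23.21 in^2
For equal Q, v ∝ 1/A, so v_ret/v_ext = A_cap/A_ann.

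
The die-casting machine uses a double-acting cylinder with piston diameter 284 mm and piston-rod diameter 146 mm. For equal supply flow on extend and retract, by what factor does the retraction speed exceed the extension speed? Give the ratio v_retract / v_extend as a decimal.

v_ret/v_ext ≈ 1.36

Cap-side area A_cap = π/4 × (284 mm)² = 63350 mm^2
Rod-side annular area A_ann = π/4 × (284² − 146²) = 46610 mm^2
For equal Q, v ∝ 1/A, so v_ret/v_ext = A_cap/A_ann.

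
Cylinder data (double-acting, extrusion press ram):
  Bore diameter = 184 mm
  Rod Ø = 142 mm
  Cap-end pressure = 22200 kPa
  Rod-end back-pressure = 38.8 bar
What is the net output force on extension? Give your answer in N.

Cap-side area A_cap = π/4 × (184 mm)² = 26590 mm^2
Rod-side annular area A_ann = π/4 × (184² − 142²) = 10750 mm^2
Net thrust = P_cap·A_cap − P_rod·A_ann = 5.903e5 N − 41720 N

F ≈ 5.49e5 N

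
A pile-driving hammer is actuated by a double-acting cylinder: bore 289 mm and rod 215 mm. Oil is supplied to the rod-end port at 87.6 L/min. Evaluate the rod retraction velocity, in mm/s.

Rod-side annular area A_ann = π/4 × (289² − 215²) = 29290 mm^2
Flow into the rod-end port fills the annular volume.
v = Q / A

v ≈ 49.8 mm/s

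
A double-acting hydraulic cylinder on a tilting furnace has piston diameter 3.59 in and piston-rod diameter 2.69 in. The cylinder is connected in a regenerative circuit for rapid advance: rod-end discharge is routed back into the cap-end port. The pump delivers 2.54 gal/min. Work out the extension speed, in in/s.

v ≈ 1.72 in/s

In regeneration the rod-end outflow joins the pump flow into the cap end, so the net volume the pump must supply per unit advance equals the rod cross-section area.
Rod cross-section A_rod = π/4 × (2.69 in)² = 5.683 in^2
v = Q_pump / A_rod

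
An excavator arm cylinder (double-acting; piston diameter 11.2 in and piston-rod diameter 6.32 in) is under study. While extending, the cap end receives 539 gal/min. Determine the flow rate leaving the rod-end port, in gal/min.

Q_out ≈ 367 gal/min

Cap-side area A_cap = π/4 × (11.2 in)² = 98.52 in^2
Rod-side annular area A_ann = π/4 × (11.2² − 6.32²) = 67.15 in^2
Piston speed v = Q_in/A_cap; rod-end outflow Q_out = v × A_ann = Q_in × A_ann/A_cap.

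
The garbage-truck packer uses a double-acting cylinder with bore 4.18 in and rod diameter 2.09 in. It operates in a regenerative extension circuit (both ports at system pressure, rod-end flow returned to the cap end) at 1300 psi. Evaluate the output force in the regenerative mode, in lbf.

With equal pressure on both faces, forces on the annular region cancel; the net push is pressure × rod cross-section.
Rod cross-section A_rod = π/4 × (2.09 in)² = 3.431 in^2
F = P × A_rod

F ≈ 4460 lbf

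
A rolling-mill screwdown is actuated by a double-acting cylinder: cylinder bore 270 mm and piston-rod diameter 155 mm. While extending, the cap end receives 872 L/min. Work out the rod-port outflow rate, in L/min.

Q_out ≈ 585 L/min

Cap-side area A_cap = π/4 × (270 mm)² = 57260 mm^2
Rod-side annular area A_ann = π/4 × (270² − 155²) = 38390 mm^2
Piston speed v = Q_in/A_cap; rod-end outflow Q_out = v × A_ann = Q_in × A_ann/A_cap.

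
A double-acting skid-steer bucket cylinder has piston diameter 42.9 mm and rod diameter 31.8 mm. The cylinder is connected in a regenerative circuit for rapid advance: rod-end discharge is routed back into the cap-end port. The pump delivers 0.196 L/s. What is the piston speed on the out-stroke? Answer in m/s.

In regeneration the rod-end outflow joins the pump flow into the cap end, so the net volume the pump must supply per unit advance equals the rod cross-section area.
Rod cross-section A_rod = π/4 × (31.8 mm)² = 794.2 mm^2
v = Q_pump / A_rod

v ≈ 0.247 m/s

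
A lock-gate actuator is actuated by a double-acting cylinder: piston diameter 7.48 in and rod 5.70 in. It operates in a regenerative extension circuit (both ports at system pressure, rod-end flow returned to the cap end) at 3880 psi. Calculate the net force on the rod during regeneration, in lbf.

F ≈ 99000 lbf

With equal pressure on both faces, forces on the annular region cancel; the net push is pressure × rod cross-section.
Rod cross-section A_rod = π/4 × (5.70 in)² = 25.52 in^2
F = P × A_rod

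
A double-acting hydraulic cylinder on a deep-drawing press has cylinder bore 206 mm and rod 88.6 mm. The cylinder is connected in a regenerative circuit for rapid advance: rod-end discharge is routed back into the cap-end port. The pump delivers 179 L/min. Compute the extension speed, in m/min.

v ≈ 29.0 m/min

In regeneration the rod-end outflow joins the pump flow into the cap end, so the net volume the pump must supply per unit advance equals the rod cross-section area.
Rod cross-section A_rod = π/4 × (88.6 mm)² = 6165 mm^2
v = Q_pump / A_rod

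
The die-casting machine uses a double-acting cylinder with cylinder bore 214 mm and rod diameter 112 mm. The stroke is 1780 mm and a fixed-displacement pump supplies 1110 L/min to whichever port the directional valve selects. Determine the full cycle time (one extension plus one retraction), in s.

Cap-side area A_cap = π/4 × (214 mm)² = 35970 mm^2
Rod-side annular area A_ann = π/4 × (214² − 112²) = 26120 mm^2
t_ext = A_cap·L/Q = 3.461 s
t_ret = A_ann·L/Q = 2.513 s
t_cycle = t_ext + t_ret

t ≈ 5.97 s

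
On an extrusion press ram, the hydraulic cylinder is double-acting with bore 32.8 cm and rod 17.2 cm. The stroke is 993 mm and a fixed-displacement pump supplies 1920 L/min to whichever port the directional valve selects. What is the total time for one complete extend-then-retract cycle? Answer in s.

t ≈ 4.52 s

Cap-side area A_cap = π/4 × (32.8 cm)² = 845.0 cm^2
Rod-side annular area A_ann = π/4 × (32.8² − 17.2²) = 612.6 cm^2
t_ext = A_cap·L/Q = 2.622 s
t_ret = A_ann·L/Q = 1.901 s
t_cycle = t_ext + t_ret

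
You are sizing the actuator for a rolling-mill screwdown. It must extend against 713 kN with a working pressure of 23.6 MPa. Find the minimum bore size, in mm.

Extension force acts on the full piston face: F = P × (π/4)D².
D = √(4F / (πP)) = √(4 × 713 kN / (π × 23.6 MPa))

D ≈ 196 mm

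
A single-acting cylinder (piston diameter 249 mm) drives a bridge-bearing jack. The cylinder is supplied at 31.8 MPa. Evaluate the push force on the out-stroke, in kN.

Cap-side area A_cap = π/4 × (249 mm)² = 48700 mm^2
F = P × A_cap = 31.8 MPa × A_cap

F ≈ 1550 kN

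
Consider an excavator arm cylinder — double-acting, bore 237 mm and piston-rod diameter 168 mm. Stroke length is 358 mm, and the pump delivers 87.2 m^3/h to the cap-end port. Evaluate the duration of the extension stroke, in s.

Cap-side area A_cap = π/4 × (237 mm)² = 44120 mm^2
Swept volume V = A × L; t = V / Q = A·L / Q

t ≈ 0.652 s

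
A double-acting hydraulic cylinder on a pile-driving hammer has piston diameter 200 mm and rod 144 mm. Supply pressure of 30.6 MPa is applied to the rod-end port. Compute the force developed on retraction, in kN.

F ≈ 463 kN

Rod-side annular area A_ann = π/4 × (200² − 144²) = 15130 mm^2
On retraction the pressure acts on the annular area (bore minus rod).
F = P × A_ann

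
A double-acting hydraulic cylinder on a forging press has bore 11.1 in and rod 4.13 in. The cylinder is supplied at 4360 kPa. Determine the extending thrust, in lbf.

F ≈ 61200 lbf

Cap-side area A_cap = π/4 × (11.1 in)² = 96.77 in^2
F = P × A_cap = 4360 kPa × A_cap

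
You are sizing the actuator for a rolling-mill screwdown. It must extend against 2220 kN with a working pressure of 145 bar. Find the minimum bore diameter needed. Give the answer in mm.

D ≈ 442 mm

Extension force acts on the full piston face: F = P × (π/4)D².
D = √(4F / (πP)) = √(4 × 2220 kN / (π × 145 bar))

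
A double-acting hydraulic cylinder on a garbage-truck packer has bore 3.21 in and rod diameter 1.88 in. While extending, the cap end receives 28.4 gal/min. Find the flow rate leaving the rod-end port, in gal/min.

Q_out ≈ 18.7 gal/min

Cap-side area A_cap = π/4 × (3.21 in)² = 8.093 in^2
Rod-side annular area A_ann = π/4 × (3.21² − 1.88²) = 5.317 in^2
Piston speed v = Q_in/A_cap; rod-end outflow Q_out = v × A_ann = Q_in × A_ann/A_cap.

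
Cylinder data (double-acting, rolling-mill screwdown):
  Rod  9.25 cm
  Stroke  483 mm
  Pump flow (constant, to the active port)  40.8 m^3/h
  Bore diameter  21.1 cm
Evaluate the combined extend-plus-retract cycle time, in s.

Cap-side area A_cap = π/4 × (21.1 cm)² = 349.7 cm^2
Rod-side annular area A_ann = π/4 × (21.1² − 9.25²) = 282.5 cm^2
t_ext = A_cap·L/Q = 1.490 s
t_ret = A_ann·L/Q = 1.204 s
t_cycle = t_ext + t_ret

t ≈ 2.69 s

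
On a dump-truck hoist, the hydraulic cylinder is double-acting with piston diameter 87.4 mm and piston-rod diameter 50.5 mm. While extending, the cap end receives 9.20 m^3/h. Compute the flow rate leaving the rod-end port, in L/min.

Cap-side area A_cap = π/4 × (87.4 mm)² = 5999 mm^2
Rod-side annular area A_ann = π/4 × (87.4² − 50.5²) = 3997 mm^2
Piston speed v = Q_in/A_cap; rod-end outflow Q_out = v × A_ann = Q_in × A_ann/A_cap.

Q_out ≈ 102 L/min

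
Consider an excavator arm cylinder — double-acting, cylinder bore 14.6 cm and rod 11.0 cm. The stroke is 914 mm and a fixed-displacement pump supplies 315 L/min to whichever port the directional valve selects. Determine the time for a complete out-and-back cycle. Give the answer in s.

t ≈ 4.17 s

Cap-side area A_cap = π/4 × (14.6 cm)² = 167.4 cm^2
Rod-side annular area A_ann = π/4 × (14.6² − 11.0²) = 72.38 cm^2
t_ext = A_cap·L/Q = 2.915 s
t_ret = A_ann·L/Q = 1.260 s
t_cycle = t_ext + t_ret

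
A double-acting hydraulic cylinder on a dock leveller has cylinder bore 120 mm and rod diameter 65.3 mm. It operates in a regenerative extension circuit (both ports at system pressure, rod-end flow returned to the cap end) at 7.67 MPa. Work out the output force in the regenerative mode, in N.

With equal pressure on both faces, forces on the annular region cancel; the net push is pressure × rod cross-section.
Rod cross-section A_rod = π/4 × (65.3 mm)² = 3349 mm^2
F = P × A_rod

F ≈ 25700 N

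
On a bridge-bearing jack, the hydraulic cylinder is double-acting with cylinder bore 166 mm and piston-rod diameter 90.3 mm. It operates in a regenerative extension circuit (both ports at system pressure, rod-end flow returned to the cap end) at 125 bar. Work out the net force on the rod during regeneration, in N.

With equal pressure on both faces, forces on the annular region cancel; the net push is pressure × rod cross-section.
Rod cross-section A_rod = π/4 × (90.3 mm)² = 6404 mm^2
F = P × A_rod

F ≈ 80100 N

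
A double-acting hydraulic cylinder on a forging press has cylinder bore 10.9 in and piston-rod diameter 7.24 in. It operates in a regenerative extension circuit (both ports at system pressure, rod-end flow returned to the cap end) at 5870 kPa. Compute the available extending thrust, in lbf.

F ≈ 35000 lbf

With equal pressure on both faces, forces on the annular region cancel; the net push is pressure × rod cross-section.
Rod cross-section A_rod = π/4 × (7.24 in)² = 41.17 in^2
F = P × A_rod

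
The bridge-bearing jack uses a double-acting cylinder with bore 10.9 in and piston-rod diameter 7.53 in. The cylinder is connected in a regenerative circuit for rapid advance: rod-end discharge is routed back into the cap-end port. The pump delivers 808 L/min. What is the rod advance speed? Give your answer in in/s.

v ≈ 18.5 in/s

In regeneration the rod-end outflow joins the pump flow into the cap end, so the net volume the pump must supply per unit advance equals the rod cross-section area.
Rod cross-section A_rod = π/4 × (7.53 in)² = 44.53 in^2
v = Q_pump / A_rod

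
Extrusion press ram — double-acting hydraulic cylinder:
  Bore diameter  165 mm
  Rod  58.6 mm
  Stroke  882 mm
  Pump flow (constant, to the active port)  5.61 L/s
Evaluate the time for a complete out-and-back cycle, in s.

t ≈ 6.30 s

Cap-side area A_cap = π/4 × (165 mm)² = 21380 mm^2
Rod-side annular area A_ann = π/4 × (165² − 58.6²) = 18690 mm^2
t_ext = A_cap·L/Q = 3.362 s
t_ret = A_ann·L/Q = 2.938 s
t_cycle = t_ext + t_ret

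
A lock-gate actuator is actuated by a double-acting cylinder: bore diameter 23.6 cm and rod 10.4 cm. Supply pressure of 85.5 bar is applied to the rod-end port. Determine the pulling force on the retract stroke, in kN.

F ≈ 301 kN

Rod-side annular area A_ann = π/4 × (23.6² − 10.4²) = 352.5 cm^2
On retraction the pressure acts on the annular area (bore minus rod).
F = P × A_ann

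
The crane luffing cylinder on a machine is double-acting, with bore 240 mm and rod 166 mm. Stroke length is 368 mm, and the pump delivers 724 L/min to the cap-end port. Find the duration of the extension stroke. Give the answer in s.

t ≈ 1.38 s

Cap-side area A_cap = π/4 × (240 mm)² = 45240 mm^2
Swept volume V = A × L; t = V / Q = A·L / Q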